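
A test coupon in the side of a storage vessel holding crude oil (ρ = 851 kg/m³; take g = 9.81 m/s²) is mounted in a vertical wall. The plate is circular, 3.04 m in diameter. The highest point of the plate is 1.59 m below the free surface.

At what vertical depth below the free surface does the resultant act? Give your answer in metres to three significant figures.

γ = ρg = 851 × 9.81 / 1000 = 8.34831 kN/m³.
The centroid is at the centre, 1.52 m below the top of the plate, so the centroid depth is h_c = 1.59 + 1.52 = 3.11 m.
A = π(1.52)² = 7.25834 m².
Resultant F = γ·h_c·A = 8.34831 × 3.11 × 7.25834 = 188.45 kN.
I_c = πr⁴/4 = π × 1.52⁴/4 = 4.19241 m⁴.
Centre of pressure: y_p = y_c + I_c/(y_c·A) = 3.11 + 4.19241/(3.11 × 7.25834) = 3.11 + 0.185723 = 3.29572 m along the plane.

h_p = 3.30 m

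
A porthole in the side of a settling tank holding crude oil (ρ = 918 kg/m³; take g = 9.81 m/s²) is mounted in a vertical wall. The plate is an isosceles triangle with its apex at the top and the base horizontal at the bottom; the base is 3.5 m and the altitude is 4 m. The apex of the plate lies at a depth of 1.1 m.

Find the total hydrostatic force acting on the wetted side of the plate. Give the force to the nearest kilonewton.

F ≈ 237 kN

γ = ρg = 918 × 9.81 / 1000 = 9.00558 kN/m³.
With the apex up, the centroid sits 2h/3 = 2 × 4/3 = 2.66667 m below the apex, so the centroid depth is h_c = 1.1 + 2.66667 = 3.76667 m.
A = ½ × 3.5 × 4 = 7 m².
Resultant F = γ·h_c·A = 9.00558 × 3.76667 × 7 = 237.447 kN.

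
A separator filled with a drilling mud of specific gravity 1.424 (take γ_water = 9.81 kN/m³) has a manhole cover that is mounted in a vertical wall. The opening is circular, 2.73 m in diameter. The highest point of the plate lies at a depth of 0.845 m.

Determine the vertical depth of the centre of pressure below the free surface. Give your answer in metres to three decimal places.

h_p = 2.421 m

γ = 1.424 × 9.81 = 13.96944 kN/m³.
The centroid is at the centre, 1.365 m below the top of the plate, so the centroid depth is h_c = 0.845 + 1.365 = 2.21 m.
A = π(1.365)² = 5.85349 m².
Resultant F = γ·h_c·A = 13.96944 × 2.21 × 5.85349 = 180.712 kN.
I_c = πr⁴/4 = π × 1.365⁴/4 = 2.72659 m⁴.
Centre of pressure: y_p = y_c + I_c/(y_c·A) = 2.21 + 2.72659/(2.21 × 5.85349) = 2.21 + 0.210772 = 2.42077 m along the plane.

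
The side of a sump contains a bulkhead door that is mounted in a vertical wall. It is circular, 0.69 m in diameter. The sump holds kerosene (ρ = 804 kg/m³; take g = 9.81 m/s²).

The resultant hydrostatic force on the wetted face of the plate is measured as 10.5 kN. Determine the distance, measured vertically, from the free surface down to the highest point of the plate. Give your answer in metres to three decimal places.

d_top ≈ 3.215 m

γ = ρg = 804 × 9.81 / 1000 = 7.88724 kN/m³.
A = π(0.345)² = 0.373928 m².
From F = γ·h_c·A, the centroid depth is h_c = 10.5/(7.88724 × 0.373928) = 3.56022 m.
The centroid is at the centre, 0.345 m below the top of the plate, so the highest point sits at h_top = 3.56022 − 0.345 = 3.21522 m below the surface.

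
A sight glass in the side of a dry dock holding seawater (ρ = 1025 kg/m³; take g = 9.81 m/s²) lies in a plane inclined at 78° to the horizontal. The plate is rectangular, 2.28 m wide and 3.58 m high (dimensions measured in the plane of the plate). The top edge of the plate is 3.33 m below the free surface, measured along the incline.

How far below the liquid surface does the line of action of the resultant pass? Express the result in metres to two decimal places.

h_p = 5.21 m

γ = ρg = 1025 × 9.81 / 1000 = 10.05525 kN/m³.
Let θ = 78° be the plate's angle to the horizontal; measure y along the incline from where the plane meets the free surface. Vertical depth h = y·sinθ with sinθ = 0.978148.
The centroid lies 3.58/2 = 1.79 m below the top edge, so y_c = 3.33 + 1.79 = 5.12 m and h_c = 5.12 × 0.978148 = 5.00812 m.
A = 2.28 × 3.58 = 8.1624 m².
Resultant F = γ·h_c·A = 10.05525 × 5.00812 × 8.1624 = 411.041 kN.
I_c = b·h³/12 = 2.28 × 3.58³/12 = 8.71772 m⁴.
Centre of pressure: y_p = y_c + I_c/(y_c·A) = 5.12 + 8.71772/(5.12 × 8.1624) = 5.12 + 0.2086 = 5.3286 m along the plane.
Vertically, h_p = y_p·sinθ = 5.3286 × 0.978148 = 5.21216 m.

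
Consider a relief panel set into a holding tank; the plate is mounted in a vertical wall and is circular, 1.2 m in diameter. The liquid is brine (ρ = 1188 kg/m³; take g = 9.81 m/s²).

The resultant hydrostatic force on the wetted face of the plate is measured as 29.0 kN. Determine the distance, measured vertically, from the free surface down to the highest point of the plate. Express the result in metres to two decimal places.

d_top ≈ 1.60 m

γ = ρg = 1188 × 9.81 / 1000 = 11.65428 kN/m³.
A = π(0.6)² = 1.13097 m².
From F = γ·h_c·A, the centroid depth is h_c = 29.0/(11.65428 × 1.13097) = 2.2002 m.
The centroid is at the centre, 0.6 m below the top of the plate, so the highest point sits at h_top = 2.2002 − 0.6 = 1.6002 m below the surface.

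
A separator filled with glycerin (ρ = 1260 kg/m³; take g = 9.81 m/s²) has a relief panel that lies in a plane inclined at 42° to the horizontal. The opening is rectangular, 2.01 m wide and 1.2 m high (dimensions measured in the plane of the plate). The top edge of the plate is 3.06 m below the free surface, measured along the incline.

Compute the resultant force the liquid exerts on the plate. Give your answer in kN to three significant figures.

F ≈ 73.0 kN

γ = ρg = 1260 × 9.81 / 1000 = 12.3606 kN/m³.
Let θ = 42° be the plate's angle to the horizontal; measure y along the incline from where the plane meets the free surface. Vertical depth h = y·sinθ with sinθ = 0.669131.
The centroid lies 1.2/2 = 0.6 m below the top edge, so y_c = 3.06 + 0.6 = 3.66 m and h_c = 3.66 × 0.669131 = 2.44902 m.
A = 2.01 × 1.2 = 2.412 m².
Resultant F = γ·h_c·A = 12.3606 × 2.44902 × 2.412 = 73.0145 kN.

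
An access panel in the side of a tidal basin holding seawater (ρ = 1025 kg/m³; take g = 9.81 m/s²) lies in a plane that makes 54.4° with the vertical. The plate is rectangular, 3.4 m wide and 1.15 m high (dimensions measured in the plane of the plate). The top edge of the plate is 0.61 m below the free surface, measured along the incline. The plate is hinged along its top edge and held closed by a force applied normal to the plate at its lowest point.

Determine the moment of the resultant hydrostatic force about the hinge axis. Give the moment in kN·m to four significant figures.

M ≈ 18.12 kN·m

γ = ρg = 1025 × 9.81 / 1000 = 10.05525 kN/m³.
The plate makes 54.4° with the vertical, i.e. θ = 90° − 54.4° = 35.6° to the horizontal. Measuring y along the incline from the free-surface line, vertical depth h = y·sinθ with sinθ = 0.582123.
The centroid lies 1.15/2 = 0.575 m below the top edge, so y_c = 0.61 + 0.575 = 1.185 m and h_c = 1.185 × 0.582123 = 0.689816 m.
A = 3.4 × 1.15 = 3.91 m².
Resultant F = γ·h_c·A = 10.05525 × 0.689816 × 3.91 = 27.1208 kN.
I_c = b·h³/12 = 3.4 × 1.15³/12 = 0.430915 m⁴.
Centre of pressure: y_p = y_c + I_c/(y_c·A) = 1.185 + 0.430915/(1.185 × 3.91) = 1.185 + 0.0930029 = 1.278 m along the plane.
The resultant acts 0.575 + 0.0930029 = 0.668003 m (along the plate) below the hinge at the top edge, so the moment about the hinge is M = F × 0.668003 = 27.1208 × 0.668003 = 18.1168 kN·m.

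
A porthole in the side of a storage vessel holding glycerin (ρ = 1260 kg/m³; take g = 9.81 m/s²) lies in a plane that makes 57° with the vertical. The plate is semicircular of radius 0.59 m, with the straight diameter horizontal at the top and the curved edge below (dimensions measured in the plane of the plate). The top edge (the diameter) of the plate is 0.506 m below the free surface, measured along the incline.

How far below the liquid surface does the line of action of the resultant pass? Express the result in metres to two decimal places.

γ = ρg = 1260 × 9.81 / 1000 = 12.3606 kN/m³.
The plate makes 57° with the vertical, i.e. θ = 90° − 57° = 33° to the horizontal. Measuring y along the incline from the free-surface line, vertical depth h = y·sinθ with sinθ = 0.544639.
The centroid of a semicircle lies 4r/(3π) = 0.250404 m from the diameter, here below the top edge, so y_c = 0.506 + 0.250404 = 0.756404 m and h_c = 0.756404 × 0.544639 = 0.411967 m.
A = πr²/2 = π × 0.59²/2 = 0.546794 m².
Resultant F = γ·h_c·A = 12.3606 × 0.411967 × 0.546794 = 2.78436 kN.
I_c = (π/8 − 8/(9π))·r⁴ = 0.109757 × 0.59⁴ = 0.0132997 m⁴.
Centre of pressure: y_p = y_c + I_c/(y_c·A) = 0.756404 + 0.0132997/(0.756404 × 0.546794) = 0.756404 + 0.0321562 = 0.78856 m along the plane.
Vertically, h_p = y_p·sinθ = 0.78856 × 0.544639 = 0.429481 m.

h_p = 0.43 m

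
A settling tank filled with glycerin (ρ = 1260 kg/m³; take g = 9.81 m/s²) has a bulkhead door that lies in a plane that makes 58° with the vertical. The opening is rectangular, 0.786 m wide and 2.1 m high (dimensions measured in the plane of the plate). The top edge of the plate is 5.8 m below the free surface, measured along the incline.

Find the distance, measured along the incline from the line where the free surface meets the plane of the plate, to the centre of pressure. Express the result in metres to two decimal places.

γ = ρg = 1260 × 9.81 / 1000 = 12.3606 kN/m³.
The plate makes 58° with the vertical, i.e. θ = 90° − 58° = 32° to the horizontal. Measuring y along the incline from the free-surface line, vertical depth h = y·sinθ with sinθ = 0.529919.
The centroid lies 2.1/2 = 1.05 m below the top edge, so y_c = 5.8 + 1.05 = 6.85 m and h_c = 6.85 × 0.529919 = 3.62995 m.
A = 0.786 × 2.1 = 1.6506 m².
Resultant F = γ·h_c·A = 12.3606 × 3.62995 × 1.6506 = 74.0597 kN.
I_c = b·h³/12 = 0.786 × 2.1³/12 = 0.606596 m⁴.
Centre of pressure: y_p = y_c + I_c/(y_c·A) = 6.85 + 0.606596/(6.85 × 1.6506) = 6.85 + 0.0536497 = 6.90365 m along the plane.

y_p = 6.90 m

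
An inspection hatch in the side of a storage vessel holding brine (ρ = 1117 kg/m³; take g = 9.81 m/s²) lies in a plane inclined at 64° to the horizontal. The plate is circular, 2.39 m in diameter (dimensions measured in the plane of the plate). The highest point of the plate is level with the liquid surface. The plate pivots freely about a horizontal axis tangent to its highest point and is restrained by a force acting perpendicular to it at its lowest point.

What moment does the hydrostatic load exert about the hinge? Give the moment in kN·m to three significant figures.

M ≈ 78.9 kN·m

γ = ρg = 1117 × 9.81 / 1000 = 10.95777 kN/m³.
Let θ = 64° be the plate's angle to the horizontal; measure y along the incline from where the plane meets the free surface. Vertical depth h = y·sinθ with sinθ = 0.898794.
The centroid is at the centre, 1.195 m below the top of the plate, so y_c = 1.195 m and h_c = 1.195 × 0.898794 = 1.07406 m.
A = π(1.195)² = 4.48627 m².
Resultant F = γ·h_c·A = 10.95777 × 1.07406 × 4.48627 = 52.8003 kN.
I_c = πr⁴/4 = π × 1.195⁴/4 = 1.60163 m⁴.
Centre of pressure: y_p = y_c + I_c/(y_c·A) = 1.195 + 1.60163/(1.195 × 4.48627) = 1.195 + 0.298751 = 1.49375 m along the plane.
The resultant acts 1.195 + 0.298751 = 1.49375 m (along the plate) below the hinge at the top edge, so the moment about the hinge is M = F × 1.49375 = 52.8003 × 1.49375 = 78.8704 kN·m.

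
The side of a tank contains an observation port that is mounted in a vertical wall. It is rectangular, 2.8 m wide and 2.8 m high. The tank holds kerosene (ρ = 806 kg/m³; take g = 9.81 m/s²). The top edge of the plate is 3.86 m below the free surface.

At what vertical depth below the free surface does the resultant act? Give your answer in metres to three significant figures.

γ = ρg = 806 × 9.81 / 1000 = 7.90686 kN/m³.
The centroid lies 2.8/2 = 1.4 m below the top edge, so the centroid depth is h_c = 3.86 + 1.4 = 5.26 m.
A = 2.8 × 2.8 = 7.84 m².
Resultant F = γ·h_c·A = 7.90686 × 5.26 × 7.84 = 326.066 kN.
I_c = b·h³/12 = 2.8 × 2.8³/12 = 5.12213 m⁴.
Centre of pressure: y_p = y_c + I_c/(y_c·A) = 5.26 + 5.12213/(5.26 × 7.84) = 5.26 + 0.124208 = 5.38421 m along the plane.

h_p = 5.38 m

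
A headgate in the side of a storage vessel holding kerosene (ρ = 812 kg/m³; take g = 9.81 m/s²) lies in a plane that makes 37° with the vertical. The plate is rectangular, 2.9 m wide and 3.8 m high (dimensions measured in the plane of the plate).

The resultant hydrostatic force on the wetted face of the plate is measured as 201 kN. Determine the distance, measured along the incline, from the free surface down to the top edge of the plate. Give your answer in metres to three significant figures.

γ = ρg = 812 × 9.81 / 1000 = 7.96572 kN/m³.
A = 2.9 × 3.8 = 11.02 m².
From F = γ·h_c·A, the centroid depth is h_c = 201/(7.96572 × 11.02) = 2.28976 m.
The plate makes 37° with the vertical, i.e. θ = 90° − 37° = 53° to the horizontal. Measuring y along the incline from the free-surface line, vertical depth h = y·sinθ with sinθ = 0.798636.
Along the incline, y_c = h_c/sinθ = 2.28976/0.798636 = 2.86709 m.
The centroid lies 3.8/2 = 1.9 m below the top edge, so the top edge sits at y_top = 2.86709 − 1.9 = 0.96709 m along the incline.

y_top ≈ 0.967 m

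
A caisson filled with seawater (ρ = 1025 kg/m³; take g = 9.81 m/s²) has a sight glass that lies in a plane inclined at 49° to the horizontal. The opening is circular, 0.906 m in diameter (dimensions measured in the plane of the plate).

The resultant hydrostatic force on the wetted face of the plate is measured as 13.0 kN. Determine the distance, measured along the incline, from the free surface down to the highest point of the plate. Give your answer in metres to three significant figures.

γ = ρg = 1025 × 9.81 / 1000 = 10.05525 kN/m³.
A = π(0.453)² = 0.644683 m².
From F = γ·h_c·A, the centroid depth is h_c = 13.0/(10.05525 × 0.644683) = 2.00542 m.
Let θ = 49° be the plate's angle to the horizontal; measure y along the incline from where the plane meets the free surface. Vertical depth h = y·sinθ with sinθ = 0.754710.
Along the incline, y_c = h_c/sinθ = 2.00542/0.754710 = 2.65721 m.
The centroid is at the centre, 0.453 m below the top of the plate, so the highest point sits at y_top = 2.65721 − 0.453 = 2.20421 m along the incline.

y_top ≈ 2.20 m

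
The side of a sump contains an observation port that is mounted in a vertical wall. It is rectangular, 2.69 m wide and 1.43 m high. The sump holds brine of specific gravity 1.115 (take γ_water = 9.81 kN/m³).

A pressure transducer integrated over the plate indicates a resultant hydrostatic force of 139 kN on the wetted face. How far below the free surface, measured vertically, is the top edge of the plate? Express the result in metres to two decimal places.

d_top ≈ 2.59 m

γ = 1.115 × 9.81 = 10.93815 kN/m³.
A = 2.69 × 1.43 = 3.8467 m².
From F = γ·h_c·A, the centroid depth is h_c = 139/(10.93815 × 3.8467) = 3.30356 m.
The centroid lies 1.43/2 = 0.715 m below the top edge, so the top edge sits at h_top = 3.30356 − 0.715 = 2.58856 m below the surface.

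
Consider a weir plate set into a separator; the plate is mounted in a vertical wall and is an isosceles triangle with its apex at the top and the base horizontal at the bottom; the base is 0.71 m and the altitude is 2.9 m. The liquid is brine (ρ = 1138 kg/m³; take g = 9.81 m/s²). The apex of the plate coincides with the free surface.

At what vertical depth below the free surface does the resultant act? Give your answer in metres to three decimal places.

h_p = 2.175 m

γ = ρg = 1138 × 9.81 / 1000 = 11.16378 kN/m³.
With the apex up, the centroid sits 2h/3 = 2 × 2.9/3 = 1.93333 m below the apex, so the centroid depth is h_c = 1.93333 m.
A = ½ × 0.71 × 2.9 = 1.0295 m².
Resultant F = γ·h_c·A = 11.16378 × 1.93333 × 1.0295 = 22.22 kN.
I_c = b·h³/36 = 0.71 × 2.9³/36 = 0.481005 m⁴.
Centre of pressure: y_p = y_c + I_c/(y_c·A) = 1.93333 + 0.481005/(1.93333 × 1.0295) = 1.93333 + 0.241667 = 2.175 m along the plane.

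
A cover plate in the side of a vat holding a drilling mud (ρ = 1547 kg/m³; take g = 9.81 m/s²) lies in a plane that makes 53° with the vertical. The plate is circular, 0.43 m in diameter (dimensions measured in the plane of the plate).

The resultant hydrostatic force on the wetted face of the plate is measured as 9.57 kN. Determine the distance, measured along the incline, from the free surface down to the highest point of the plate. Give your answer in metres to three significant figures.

γ = ρg = 1547 × 9.81 / 1000 = 15.17607 kN/m³.
A = π(0.215)² = 0.14522 m².
From F = γ·h_c·A, the centroid depth is h_c = 9.57/(15.17607 × 0.14522) = 4.34236 m.
The plate makes 53° with the vertical, i.e. θ = 90° − 53° = 37° to the horizontal. Measuring y along the incline from the free-surface line, vertical depth h = y·sinθ with sinθ = 0.601815.
Along the incline, y_c = h_c/sinθ = 4.34236/0.601815 = 7.21544 m.
The centroid is at the centre, 0.215 m below the top of the plate, so the highest point sits at y_top = 7.21544 − 0.215 = 7.00044 m along the incline.

y_top ≈ 7.00 m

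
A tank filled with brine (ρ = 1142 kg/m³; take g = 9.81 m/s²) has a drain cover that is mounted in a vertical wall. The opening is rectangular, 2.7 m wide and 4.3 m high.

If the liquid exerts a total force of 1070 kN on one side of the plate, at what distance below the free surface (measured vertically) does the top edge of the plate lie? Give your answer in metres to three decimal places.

d_top ≈ 6.077 m

γ = ρg = 1142 × 9.81 / 1000 = 11.20302 kN/m³.
A = 2.7 × 4.3 = 11.61 m².
From F = γ·h_c·A, the centroid depth is h_c = 1070/(11.20302 × 11.61) = 8.22653 m.
The centroid lies 4.3/2 = 2.15 m below the top edge, so the top edge sits at h_top = 8.22653 − 2.15 = 6.07653 m below the surface.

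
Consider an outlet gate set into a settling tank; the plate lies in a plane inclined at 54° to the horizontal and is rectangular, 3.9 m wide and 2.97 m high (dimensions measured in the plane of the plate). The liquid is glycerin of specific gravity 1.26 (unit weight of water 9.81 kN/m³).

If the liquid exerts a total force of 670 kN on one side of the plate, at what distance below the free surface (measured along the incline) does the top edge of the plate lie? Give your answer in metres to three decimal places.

y_top ≈ 4.299 m

γ = 1.26 × 9.81 = 12.3606 kN/m³.
A = 3.9 × 2.97 = 11.583 m².
From F = γ·h_c·A, the centroid depth is h_c = 670/(12.3606 × 11.583) = 4.67966 m.
Let θ = 54° be the plate's angle to the horizontal; measure y along the incline from where the plane meets the free surface. Vertical depth h = y·sinθ with sinθ = 0.809017.
Along the incline, y_c = h_c/sinθ = 4.67966/0.809017 = 5.78438 m.
The centroid lies 2.97/2 = 1.485 m below the top edge, so the top edge sits at y_top = 5.78438 − 1.485 = 4.29938 m along the incline.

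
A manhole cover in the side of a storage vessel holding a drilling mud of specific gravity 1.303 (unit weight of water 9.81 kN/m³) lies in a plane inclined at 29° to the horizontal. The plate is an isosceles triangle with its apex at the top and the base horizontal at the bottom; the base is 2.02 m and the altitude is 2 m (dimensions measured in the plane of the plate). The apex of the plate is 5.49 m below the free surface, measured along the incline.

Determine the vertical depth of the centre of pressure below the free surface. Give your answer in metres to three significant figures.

γ = 1.303 × 9.81 = 12.78243 kN/m³.
Let θ = 29° be the plate's angle to the horizontal; measure y along the incline from where the plane meets the free surface. Vertical depth h = y·sinθ with sinθ = 0.484810.
With the apex up, the centroid sits 2h/3 = 2 × 2/3 = 1.33333 m below the apex, so y_c = 5.49 + 1.33333 = 6.82333 m and h_c = 6.82333 × 0.484810 = 3.30802 m.
A = ½ × 2.02 × 2 = 2.02 m².
Resultant F = γ·h_c·A = 12.78243 × 3.30802 × 2.02 = 85.4148 kN.
I_c = b·h³/36 = 2.02 × 2³/36 = 0.448889 m⁴.
Centre of pressure: y_p = y_c + I_c/(y_c·A) = 6.82333 + 0.448889/(6.82333 × 2.02) = 6.82333 + 0.032568 = 6.8559 m along the plane.
Vertically, h_p = y_p·sinθ = 6.8559 × 0.484810 = 3.32381 m.

h_p = 3.32 m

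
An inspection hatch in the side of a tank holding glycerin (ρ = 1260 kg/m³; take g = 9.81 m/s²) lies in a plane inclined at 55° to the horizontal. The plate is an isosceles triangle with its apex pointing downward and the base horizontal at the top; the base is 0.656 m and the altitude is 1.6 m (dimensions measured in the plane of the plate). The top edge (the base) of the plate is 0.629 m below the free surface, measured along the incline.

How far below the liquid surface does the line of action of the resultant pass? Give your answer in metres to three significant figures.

γ = ρg = 1260 × 9.81 / 1000 = 12.3606 kN/m³.
Let θ = 55° be the plate's angle to the horizontal; measure y along the incline from where the plane meets the free surface. Vertical depth h = y·sinθ with sinθ = 0.819152.
With the apex down, the centroid sits h/3 = 1.6/3 = 0.533333 m below the base (the top edge), so y_c = 0.629 + 0.533333 = 1.16233 m and h_c = 1.16233 × 0.819152 = 0.952125 m.
A = ½ × 0.656 × 1.6 = 0.5248 m².
Resultant F = γ·h_c·A = 12.3606 × 0.952125 × 0.5248 = 6.17629 kN.
I_c = b·h³/36 = 0.656 × 1.6³/36 = 0.0746382 m⁴.
Centre of pressure: y_p = y_c + I_c/(y_c·A) = 1.16233 + 0.0746382/(1.16233 × 0.5248) = 1.16233 + 0.12236 = 1.28469 m along the plane.
Vertically, h_p = y_p·sinθ = 1.28469 × 0.819152 = 1.05236 m.

h_p = 1.05 m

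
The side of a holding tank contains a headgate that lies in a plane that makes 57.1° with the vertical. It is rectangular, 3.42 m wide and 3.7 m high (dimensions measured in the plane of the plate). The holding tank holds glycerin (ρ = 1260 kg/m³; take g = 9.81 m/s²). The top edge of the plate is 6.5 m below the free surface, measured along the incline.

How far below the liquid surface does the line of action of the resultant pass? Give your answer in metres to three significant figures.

h_p = 4.61 m

γ = ρg = 1260 × 9.81 / 1000 = 12.3606 kN/m³.
The plate makes 57.1° with the vertical, i.e. θ = 90° − 57.1° = 32.9° to the horizontal. Measuring y along the incline from the free-surface line, vertical depth h = y·sinθ with sinθ = 0.543174.
The centroid lies 3.7/2 = 1.85 m below the top edge, so y_c = 6.5 + 1.85 = 8.35 m and h_c = 8.35 × 0.543174 = 4.5355 m.
A = 3.42 × 3.7 = 12.654 m².
Resultant F = γ·h_c·A = 12.3606 × 4.5355 × 12.654 = 709.402 kN.
I_c = b·h³/12 = 3.42 × 3.7³/12 = 14.4361 m⁴.
Centre of pressure: y_p = y_c + I_c/(y_c·A) = 8.35 + 14.4361/(8.35 × 12.654) = 8.35 + 0.136627 = 8.48663 m along the plane.
Vertically, h_p = y_p·sinθ = 8.48663 × 0.543174 = 4.60972 m.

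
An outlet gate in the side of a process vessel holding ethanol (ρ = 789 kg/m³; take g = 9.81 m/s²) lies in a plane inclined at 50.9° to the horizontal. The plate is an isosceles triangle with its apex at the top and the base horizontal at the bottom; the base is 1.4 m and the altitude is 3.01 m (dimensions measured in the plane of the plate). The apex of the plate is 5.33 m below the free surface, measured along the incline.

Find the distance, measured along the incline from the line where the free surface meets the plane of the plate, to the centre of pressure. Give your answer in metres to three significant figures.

y_p = 7.41 m

γ = ρg = 789 × 9.81 / 1000 = 7.74009 kN/m³.
Let θ = 50.9° be the plate's angle to the horizontal; measure y along the incline from where the plane meets the free surface. Vertical depth h = y·sinθ with sinθ = 0.776046.
With the apex up, the centroid sits 2h/3 = 2 × 3.01/3 = 2.00667 m below the apex, so y_c = 5.33 + 2.00667 = 7.33667 m and h_c = 7.33667 × 0.776046 = 5.69359 m.
A = ½ × 1.4 × 3.01 = 2.107 m².
Resultant F = γ·h_c·A = 7.74009 × 5.69359 × 2.107 = 92.8532 kN.
I_c = b·h³/36 = 1.4 × 3.01³/36 = 1.06054 m⁴.
Centre of pressure: y_p = y_c + I_c/(y_c·A) = 7.33667 + 1.06054/(7.33667 × 2.107) = 7.33667 + 0.0686062 = 7.40528 m along the plane.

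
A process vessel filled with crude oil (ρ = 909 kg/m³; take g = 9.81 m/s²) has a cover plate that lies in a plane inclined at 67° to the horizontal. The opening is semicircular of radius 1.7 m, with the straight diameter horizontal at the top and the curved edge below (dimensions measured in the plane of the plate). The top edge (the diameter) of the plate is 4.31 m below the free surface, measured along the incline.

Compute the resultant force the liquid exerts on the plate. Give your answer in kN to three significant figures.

F ≈ 187 kN

γ = ρg = 909 × 9.81 / 1000 = 8.91729 kN/m³.
Let θ = 67° be the plate's angle to the horizontal; measure y along the incline from where the plane meets the free surface. Vertical depth h = y·sinθ with sinθ = 0.920505.
The centroid of a semicircle lies 4r/(3π) = 0.721502 m from the diameter, here below the top edge, so y_c = 4.31 + 0.721502 = 5.0315 m and h_c = 5.0315 × 0.920505 = 4.63152 m.
A = πr²/2 = π × 1.7²/2 = 4.5396 m².
Resultant F = γ·h_c·A = 8.91729 × 4.63152 × 4.5396 = 187.488 kN.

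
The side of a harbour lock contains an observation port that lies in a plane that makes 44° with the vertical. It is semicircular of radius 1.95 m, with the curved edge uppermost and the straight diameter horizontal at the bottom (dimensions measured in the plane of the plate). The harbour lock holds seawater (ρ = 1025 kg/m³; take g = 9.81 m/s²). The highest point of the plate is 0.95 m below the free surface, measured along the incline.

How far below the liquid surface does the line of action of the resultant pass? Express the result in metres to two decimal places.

h_p = 1.58 m

γ = ρg = 1025 × 9.81 / 1000 = 10.05525 kN/m³.
The plate makes 44° with the vertical, i.e. θ = 90° − 44° = 46° to the horizontal. Measuring y along the incline from the free-surface line, vertical depth h = y·sinθ with sinθ = 0.719340.
The centroid lies 4r/(3π) = 0.827606 m above the diameter, so r − 4r/(3π) = 1.95 − 0.827606 = 1.12239 m below the topmost point, so y_c = 0.95 + 1.12239 = 2.07239 m and h_c = 2.07239 × 0.719340 = 1.49075 m.
A = πr²/2 = π × 1.95²/2 = 5.97295 m².
Resultant F = γ·h_c·A = 10.05525 × 1.49075 × 5.97295 = 89.5337 kN.
I_c = (π/8 − 8/(9π))·r⁴ = 0.109757 × 1.95⁴ = 1.58698 m⁴.
Centre of pressure: y_p = y_c + I_c/(y_c·A) = 2.07239 + 1.58698/(2.07239 × 5.97295) = 2.07239 + 0.128207 = 2.2006 m along the plane.
Vertically, h_p = y_p·sinθ = 2.2006 × 0.719340 = 1.58298 m.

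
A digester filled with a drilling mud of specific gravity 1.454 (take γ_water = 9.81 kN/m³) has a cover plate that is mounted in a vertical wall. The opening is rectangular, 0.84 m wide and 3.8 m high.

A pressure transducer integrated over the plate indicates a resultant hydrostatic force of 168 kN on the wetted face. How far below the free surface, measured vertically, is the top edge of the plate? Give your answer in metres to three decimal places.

γ = 1.454 × 9.81 = 14.26374 kN/m³.
A = 0.84 × 3.8 = 3.192 m².
From F = γ·h_c·A, the centroid depth is h_c = 168/(14.26374 × 3.192) = 3.68989 m.
The centroid lies 3.8/2 = 1.9 m below the top edge, so the top edge sits at h_top = 3.68989 − 1.9 = 1.78989 m below the surface.

d_top ≈ 1.790 m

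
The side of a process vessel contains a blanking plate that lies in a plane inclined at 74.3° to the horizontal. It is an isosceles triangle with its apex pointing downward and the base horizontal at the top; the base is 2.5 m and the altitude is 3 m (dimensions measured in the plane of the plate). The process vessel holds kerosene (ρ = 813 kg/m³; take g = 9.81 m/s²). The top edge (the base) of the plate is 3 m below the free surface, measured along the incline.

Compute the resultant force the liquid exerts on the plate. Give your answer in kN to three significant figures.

γ = ρg = 813 × 9.81 / 1000 = 7.97553 kN/m³.
Let θ = 74.3° be the plate's angle to the horizontal; measure y along the incline from where the plane meets the free surface. Vertical depth h = y·sinθ with sinθ = 0.962692.
With the apex down, the centroid sits h/3 = 3/3 = 1 m below the base (the top edge), so y_c = 3 + 1 = 4 m and h_c = 4 × 0.962692 = 3.85077 m.
A = ½ × 2.5 × 3 = 3.75 m².
Resultant F = γ·h_c·A = 7.97553 × 3.85077 × 3.75 = 115.17 kN.

F ≈ 115 kN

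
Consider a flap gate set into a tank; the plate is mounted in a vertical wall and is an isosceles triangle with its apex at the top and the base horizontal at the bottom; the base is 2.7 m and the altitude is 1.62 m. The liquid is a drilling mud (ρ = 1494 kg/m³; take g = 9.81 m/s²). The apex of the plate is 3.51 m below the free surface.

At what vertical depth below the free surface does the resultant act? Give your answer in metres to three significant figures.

γ = ρg = 1494 × 9.81 / 1000 = 14.65614 kN/m³.
With the apex up, the centroid sits 2h/3 = 2 × 1.62/3 = 1.08 m below the apex, so the centroid depth is h_c = 3.51 + 1.08 = 4.59 m.
A = ½ × 2.7 × 1.62 = 2.187 m².
Resultant F = γ·h_c·A = 14.65614 × 4.59 × 2.187 = 147.123 kN.
I_c = b·h³/36 = 2.7 × 1.62³/36 = 0.318865 m⁴.
Centre of pressure: y_p = y_c + I_c/(y_c·A) = 4.59 + 0.318865/(4.59 × 2.187) = 4.59 + 0.0317647 = 4.62176 m along the plane.

h_p = 4.62 m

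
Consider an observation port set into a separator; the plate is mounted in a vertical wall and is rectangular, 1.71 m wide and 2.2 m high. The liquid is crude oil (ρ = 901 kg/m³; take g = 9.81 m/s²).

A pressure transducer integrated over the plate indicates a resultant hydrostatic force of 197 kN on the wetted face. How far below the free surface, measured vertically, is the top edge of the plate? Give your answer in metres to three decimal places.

d_top ≈ 4.825 m

γ = ρg = 901 × 9.81 / 1000 = 8.83881 kN/m³.
A = 1.71 × 2.2 = 3.762 m².
From F = γ·h_c·A, the centroid depth is h_c = 197/(8.83881 × 3.762) = 5.92453 m.
The centroid lies 2.2/2 = 1.1 m below the top edge, so the top edge sits at h_top = 5.92453 − 1.1 = 4.82453 m below the surface.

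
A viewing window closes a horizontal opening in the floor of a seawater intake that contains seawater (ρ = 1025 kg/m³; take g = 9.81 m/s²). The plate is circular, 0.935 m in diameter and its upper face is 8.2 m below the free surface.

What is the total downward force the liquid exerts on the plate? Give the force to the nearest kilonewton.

F ≈ 57 kN

γ = ρg = 1025 × 9.81 / 1000 = 10.05525 kN/m³.
The plate is horizontal, so pressure is uniform at p = γ·h = 10.05525 × 8.2 = 82.453 kN/m².
A = π(0.4675)² = 0.686615 m².
F = p·A = 82.453 × 0.686615 = 56.6135 kN.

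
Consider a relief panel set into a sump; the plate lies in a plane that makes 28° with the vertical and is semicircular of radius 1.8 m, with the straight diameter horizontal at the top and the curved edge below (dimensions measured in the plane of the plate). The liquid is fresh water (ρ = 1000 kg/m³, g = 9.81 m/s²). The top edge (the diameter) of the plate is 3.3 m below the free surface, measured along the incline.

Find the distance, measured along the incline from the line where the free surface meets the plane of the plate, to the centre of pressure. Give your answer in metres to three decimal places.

γ = ρg = 1000 × 9.81 = 9810 N/m³ = 9.81 kN/m³.
The plate makes 28° with the vertical, i.e. θ = 90° − 28° = 62° to the horizontal. Measuring y along the incline from the free-surface line, vertical depth h = y·sinθ with sinθ = 0.882948.
The centroid of a semicircle lies 4r/(3π) = 0.763944 m from the diameter, here below the top edge, so y_c = 3.3 + 0.763944 = 4.06394 m and h_c = 4.06394 × 0.882948 = 3.58825 m.
A = πr²/2 = π × 1.8²/2 = 5.08938 m².
Resultant F = γ·h_c·A = 9.81 × 3.58825 × 5.08938 = 179.15 kN.
I_c = (π/8 − 8/(9π))·r⁴ = 0.109757 × 1.8⁴ = 1.15219 m⁴.
Centre of pressure: y_p = y_c + I_c/(y_c·A) = 4.06394 + 1.15219/(4.06394 × 5.08938) = 4.06394 + 0.0557073 = 4.11965 m along the plane.

y_p = 4.120 m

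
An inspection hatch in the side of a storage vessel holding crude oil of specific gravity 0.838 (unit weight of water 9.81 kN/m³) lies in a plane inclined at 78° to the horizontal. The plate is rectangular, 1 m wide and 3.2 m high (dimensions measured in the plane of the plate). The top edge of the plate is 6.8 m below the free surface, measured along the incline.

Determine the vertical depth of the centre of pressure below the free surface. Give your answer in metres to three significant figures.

h_p = 8.32 m

γ = 0.838 × 9.81 = 8.22078 kN/m³.
Let θ = 78° be the plate's angle to the horizontal; measure y along the incline from where the plane meets the free surface. Vertical depth h = y·sinθ with sinθ = 0.978148.
The centroid lies 3.2/2 = 1.6 m below the top edge, so y_c = 6.8 + 1.6 = 8.4 m and h_c = 8.4 × 0.978148 = 8.21644 m.
A = 1 × 3.2 = 3.2 m².
Resultant F = γ·h_c·A = 8.22078 × 8.21644 × 3.2 = 216.146 kN.
I_c = b·h³/12 = 1 × 3.2³/12 = 2.73067 m⁴.
Centre of pressure: y_p = y_c + I_c/(y_c·A) = 8.4 + 2.73067/(8.4 × 3.2) = 8.4 + 0.101587 = 8.50159 m along the plane.
Vertically, h_p = y_p·sinθ = 8.50159 × 0.978148 = 8.31581 m.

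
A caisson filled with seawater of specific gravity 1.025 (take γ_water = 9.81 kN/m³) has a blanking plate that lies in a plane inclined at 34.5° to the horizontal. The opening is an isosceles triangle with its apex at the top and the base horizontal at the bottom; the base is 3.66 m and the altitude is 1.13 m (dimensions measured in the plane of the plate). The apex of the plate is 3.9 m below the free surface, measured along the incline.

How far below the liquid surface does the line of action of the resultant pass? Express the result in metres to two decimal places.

h_p = 2.64 m

γ = 1.025 × 9.81 = 10.05525 kN/m³.
Let θ = 34.5° be the plate's angle to the horizontal; measure y along the incline from where the plane meets the free surface. Vertical depth h = y·sinθ with sinθ = 0.566406.
With the apex up, the centroid sits 2h/3 = 2 × 1.13/3 = 0.753333 m below the apex, so y_c = 3.9 + 0.753333 = 4.65333 m and h_c = 4.65333 × 0.566406 = 2.63567 m.
A = ½ × 3.66 × 1.13 = 2.0679 m².
Resultant F = γ·h_c·A = 10.05525 × 2.63567 × 2.0679 = 54.8041 kN.
I_c = b·h³/36 = 3.66 × 1.13³/36 = 0.146695 m⁴.
Centre of pressure: y_p = y_c + I_c/(y_c·A) = 4.65333 + 0.146695/(4.65333 × 2.0679) = 4.65333 + 0.0152448 = 4.66857 m along the plane.
Vertically, h_p = y_p·sinθ = 4.66857 × 0.566406 = 2.64431 m.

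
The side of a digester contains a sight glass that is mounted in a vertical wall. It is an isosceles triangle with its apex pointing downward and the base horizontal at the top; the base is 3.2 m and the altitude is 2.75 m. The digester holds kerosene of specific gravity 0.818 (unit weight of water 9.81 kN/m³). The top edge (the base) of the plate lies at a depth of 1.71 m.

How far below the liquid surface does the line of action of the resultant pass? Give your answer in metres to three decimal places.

γ = 0.818 × 9.81 = 8.02458 kN/m³.
With the apex down, the centroid sits h/3 = 2.75/3 = 0.916667 m below the base (the top edge), so the centroid depth is h_c = 1.71 + 0.916667 = 2.62667 m.
A = ½ × 3.2 × 2.75 = 4.4 m².
Resultant F = γ·h_c·A = 8.02458 × 2.62667 × 4.4 = 92.7429 kN.
I_c = b·h³/36 = 3.2 × 2.75³/36 = 1.84861 m⁴.
Centre of pressure: y_p = y_c + I_c/(y_c·A) = 2.62667 + 1.84861/(2.62667 × 4.4) = 2.62667 + 0.159951 = 2.78662 m along the plane.

h_p = 2.787 m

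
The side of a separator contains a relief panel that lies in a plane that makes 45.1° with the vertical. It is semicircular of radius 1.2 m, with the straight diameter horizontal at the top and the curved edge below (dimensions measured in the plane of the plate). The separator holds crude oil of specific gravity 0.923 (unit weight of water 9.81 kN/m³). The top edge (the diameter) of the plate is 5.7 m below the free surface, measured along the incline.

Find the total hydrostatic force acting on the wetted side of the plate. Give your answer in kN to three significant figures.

γ = 0.923 × 9.81 = 9.05463 kN/m³.
The plate makes 45.1° with the vertical, i.e. θ = 90° − 45.1° = 44.9° to the horizontal. Measuring y along the incline from the free-surface line, vertical depth h = y·sinθ with sinθ = 0.705872.
The centroid of a semicircle lies 4r/(3π) = 0.509296 m from the diameter, here below the top edge, so y_c = 5.7 + 0.509296 = 6.2093 m and h_c = 6.2093 × 0.705872 = 4.38297 m.
A = πr²/2 = π × 1.2²/2 = 2.26195 m².
Resultant F = γ·h_c·A = 9.05463 × 4.38297 × 2.26195 = 89.7681 kN.

F ≈ 89.8 kN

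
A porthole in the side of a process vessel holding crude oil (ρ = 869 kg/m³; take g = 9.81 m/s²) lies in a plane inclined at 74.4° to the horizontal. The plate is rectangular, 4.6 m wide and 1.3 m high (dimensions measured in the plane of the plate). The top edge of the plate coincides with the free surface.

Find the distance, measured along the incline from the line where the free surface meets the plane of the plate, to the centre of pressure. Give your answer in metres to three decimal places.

y_p = 0.867 m

γ = ρg = 869 × 9.81 / 1000 = 8.52489 kN/m³.
Let θ = 74.4° be the plate's angle to the horizontal; measure y along the incline from where the plane meets the free surface. Vertical depth h = y·sinθ with sinθ = 0.963163.
The centroid lies 1.3/2 = 0.65 m below the top edge, so y_c = 0.65 m and h_c = 0.65 × 0.963163 = 0.626056 m.
A = 4.6 × 1.3 = 5.98 m².
Resultant F = γ·h_c·A = 8.52489 × 0.626056 × 5.98 = 31.9156 kN.
I_c = b·h³/12 = 4.6 × 1.3³/12 = 0.842183 m⁴.
Centre of pressure: y_p = y_c + I_c/(y_c·A) = 0.65 + 0.842183/(0.65 × 5.98) = 0.65 + 0.216667 = 0.866667 m along the plane.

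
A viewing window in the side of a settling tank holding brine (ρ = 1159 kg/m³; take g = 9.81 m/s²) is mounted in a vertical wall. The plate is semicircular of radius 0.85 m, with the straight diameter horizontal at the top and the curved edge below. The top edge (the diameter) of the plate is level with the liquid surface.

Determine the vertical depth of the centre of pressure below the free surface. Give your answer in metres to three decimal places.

h_p = 0.501 m

γ = ρg = 1159 × 9.81 / 1000 = 11.36979 kN/m³.
The centroid of a semicircle lies 4r/(3π) = 0.360751 m from the diameter, here below the top edge, so the centroid depth is h_c = 0.360751 m.
A = πr²/2 = π × 0.85²/2 = 1.1349 m².
Resultant F = γ·h_c·A = 11.36979 × 0.360751 × 1.1349 = 4.65498 kN.
I_c = (π/8 − 8/(9π))·r⁴ = 0.109757 × 0.85⁴ = 0.0572938 m⁴.
Centre of pressure: y_p = y_c + I_c/(y_c·A) = 0.360751 + 0.0572938/(0.360751 × 1.1349) = 0.360751 + 0.13994 = 0.500691 m along the plane.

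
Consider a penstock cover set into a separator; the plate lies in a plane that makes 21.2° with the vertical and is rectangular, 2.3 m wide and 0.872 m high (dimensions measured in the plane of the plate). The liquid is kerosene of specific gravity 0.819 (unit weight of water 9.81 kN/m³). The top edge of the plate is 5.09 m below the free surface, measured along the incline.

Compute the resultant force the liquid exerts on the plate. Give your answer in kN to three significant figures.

γ = 0.819 × 9.81 = 8.03439 kN/m³.
The plate makes 21.2° with the vertical, i.e. θ = 90° − 21.2° = 68.8° to the horizontal. Measuring y along the incline from the free-surface line, vertical depth h = y·sinθ with sinθ = 0.932324.
The centroid lies 0.872/2 = 0.436 m below the top edge, so y_c = 5.09 + 0.436 = 5.526 m and h_c = 5.526 × 0.932324 = 5.15202 m.
A = 2.3 × 0.872 = 2.0056 m².
Resultant F = γ·h_c·A = 8.03439 × 5.15202 × 2.0056 = 83.0185 kN.

F ≈ 83.0 kN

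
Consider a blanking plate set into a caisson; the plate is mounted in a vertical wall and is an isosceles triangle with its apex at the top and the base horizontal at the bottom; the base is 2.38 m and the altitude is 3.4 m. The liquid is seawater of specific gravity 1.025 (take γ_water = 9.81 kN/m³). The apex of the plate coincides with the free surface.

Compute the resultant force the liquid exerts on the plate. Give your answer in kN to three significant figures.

γ = 1.025 × 9.81 = 10.05525 kN/m³.
With the apex up, the centroid sits 2h/3 = 2 × 3.4/3 = 2.26667 m below the apex, so the centroid depth is h_c = 2.26667 m.
A = ½ × 2.38 × 3.4 = 4.046 m².
Resultant F = γ·h_c·A = 10.05525 × 2.26667 × 4.046 = 92.2162 kN.

F ≈ 92.2 kN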